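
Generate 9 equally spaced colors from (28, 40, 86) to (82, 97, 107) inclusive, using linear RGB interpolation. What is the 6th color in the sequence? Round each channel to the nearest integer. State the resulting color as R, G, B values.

(62, 76, 99)

With 9 swatches and endpoints inclusive, swatch 6 sits at t = (6 − 1)/(9 − 1) = 5/8 ≈ 0.625.
R = 28 + 0.625 × (82 − 28) = 61.75 → 62
G = 40 + 0.625 × (97 − 40) = 75.625 → 76
B = 86 + 0.625 × (107 − 86) = 99.125 → 99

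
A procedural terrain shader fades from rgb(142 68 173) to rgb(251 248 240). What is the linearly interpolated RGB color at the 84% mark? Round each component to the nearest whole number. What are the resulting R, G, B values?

84% corresponds to t = 0.84.
R = 142 + 0.84 × (251 − 142) = 142 + 0.84 × 109 = 233.56 → 234
G = 68 + 0.84 × (248 − 68) = 68 + 0.84 × 180 = 219.2 → 219
B = 173 + 0.84 × (240 − 173) = 173 + 0.84 × 67 = 229.28 → 229
So the blended color is (234, 219, 229), about #eadbe5.

(234, 219, 229)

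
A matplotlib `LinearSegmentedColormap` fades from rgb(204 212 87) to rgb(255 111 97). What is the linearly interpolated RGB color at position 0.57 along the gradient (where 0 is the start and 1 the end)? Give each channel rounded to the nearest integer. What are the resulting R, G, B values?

R = 204 + 0.57 × (255 − 204) = 204 + 0.57 × 51 = 233.07 → 233
G = 212 + 0.57 × (111 − 212) = 212 + 0.57 × -101 = 154.43 → 154
B = 87 + 0.57 × (97 − 87) = 87 + 0.57 × 10 = 92.7 → 93

(233, 154, 93)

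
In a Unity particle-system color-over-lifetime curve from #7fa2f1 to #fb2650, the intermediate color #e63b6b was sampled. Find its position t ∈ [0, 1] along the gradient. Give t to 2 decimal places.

Invert the lerp on the B channel (largest span, 161): t = (107 − 241) / (80 − 241) = -134/-161 = 0.8323.
Check on R: (230 − 127)/(251 − 127) = 0.8306 ✓

0.83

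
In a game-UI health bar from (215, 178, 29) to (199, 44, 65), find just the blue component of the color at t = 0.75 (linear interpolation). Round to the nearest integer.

56

B = 29 + 0.75 × (65 − 29) = 56 → 56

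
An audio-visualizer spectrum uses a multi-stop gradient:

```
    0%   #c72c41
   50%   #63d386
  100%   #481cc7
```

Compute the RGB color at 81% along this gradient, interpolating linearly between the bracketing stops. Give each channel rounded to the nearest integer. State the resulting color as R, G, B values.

(82, 98, 174)

81% lies between the 50% and 100% stops, so the local fraction is t = (81 − 50)/(100 − 50) = 31/50 ≈ 0.62.
#63d386 → (99, 211, 134); #481cc7 → (72, 28, 199).
R = 99 + 0.62 × (72 − 99) = 82.26 → 82
G = 211 + 0.62 × (28 − 211) = 97.54 → 98
B = 134 + 0.62 × (199 − 134) = 174.3 → 174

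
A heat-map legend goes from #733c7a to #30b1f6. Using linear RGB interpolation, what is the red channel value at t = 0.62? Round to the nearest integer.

R₁ = 115 (from #733c7a), R₂ = 48 (from #30b1f6).
R = 115 + 0.62 × (48 − 115) = 73.46 → 73

73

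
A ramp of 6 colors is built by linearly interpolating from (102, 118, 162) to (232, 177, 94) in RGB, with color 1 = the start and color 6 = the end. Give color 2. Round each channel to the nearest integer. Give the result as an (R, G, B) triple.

With 6 swatches and endpoints inclusive, swatch 2 sits at t = (2 − 1)/(6 − 1) = 1/5 ≈ 0.2.
R = 102 + 0.2 × (232 − 102) = 128 → 128
G = 118 + 0.2 × (177 − 118) = 129.8 → 130
B = 162 + 0.2 × (94 − 162) = 148.4 → 148

(128, 130, 148)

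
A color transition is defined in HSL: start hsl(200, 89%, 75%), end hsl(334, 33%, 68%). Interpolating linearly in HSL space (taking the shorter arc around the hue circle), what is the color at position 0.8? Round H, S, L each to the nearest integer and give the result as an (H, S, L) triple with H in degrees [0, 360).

Hue arc: Δh = 334 − 200 = 134° (|Δh| ≤ 180, already the shorter path).
H = 200 + 0.8 × (134) = 307.2 → 307°
S = 89 + 0.8 × (33 − 89) = 44.2 → 44%
L = 75 + 0.8 × (68 − 75) = 69.4 → 69%

(307, 44, 69)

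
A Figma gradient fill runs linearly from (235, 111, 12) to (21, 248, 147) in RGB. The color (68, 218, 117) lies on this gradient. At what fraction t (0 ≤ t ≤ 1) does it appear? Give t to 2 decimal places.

Invert the lerp on the R channel (largest span, 214): t = (68 − 235) / (21 − 235) = -167/-214 = 0.78037.
Check on G: (218 − 111)/(248 − 111) = 0.781 ✓

0.78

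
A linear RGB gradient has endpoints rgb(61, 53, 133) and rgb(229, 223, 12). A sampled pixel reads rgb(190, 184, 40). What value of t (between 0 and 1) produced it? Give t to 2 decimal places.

0.77

Invert the lerp on the G channel (largest span, 170): t = (184 − 53) / (223 − 53) = 131/170 = 0.77059.
Check on R: (190 − 61)/(229 − 61) = 0.7679 ✓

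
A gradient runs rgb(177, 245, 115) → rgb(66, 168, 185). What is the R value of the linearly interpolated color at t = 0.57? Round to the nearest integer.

R = 177 + 0.57 × (66 − 177) = 113.73 → 114

114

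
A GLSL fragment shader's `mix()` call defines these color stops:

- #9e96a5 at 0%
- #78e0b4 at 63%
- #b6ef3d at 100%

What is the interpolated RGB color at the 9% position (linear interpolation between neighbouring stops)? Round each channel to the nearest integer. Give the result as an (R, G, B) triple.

9% lies between the 0% and 63% stops, so the local fraction is t = (9 − 0)/(63 − 0) = 9/63 ≈ 0.1429.
#9e96a5 → (158, 150, 165); #78e0b4 → (120, 224, 180).
R = 158 + 0.1429 × (120 − 158) = 152.57 → 153
G = 150 + 0.1429 × (224 − 150) = 160.575 → 161
B = 165 + 0.1429 × (180 − 165) = 167.143 → 167

(153, 161, 167)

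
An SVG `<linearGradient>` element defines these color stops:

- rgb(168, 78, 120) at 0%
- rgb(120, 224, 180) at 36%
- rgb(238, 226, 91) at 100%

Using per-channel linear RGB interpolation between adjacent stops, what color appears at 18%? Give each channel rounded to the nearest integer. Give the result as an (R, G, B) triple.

(144, 151, 150)

18% lies between the 0% and 36% stops, so the local fraction is t = (18 − 0)/(36 − 0) = 18/36 ≈ 0.5.
R = 168 + 0.5 × (120 − 168) = 144 → 144
G = 78 + 0.5 × (224 − 78) = 151 → 151
B = 120 + 0.5 × (180 − 120) = 150 → 150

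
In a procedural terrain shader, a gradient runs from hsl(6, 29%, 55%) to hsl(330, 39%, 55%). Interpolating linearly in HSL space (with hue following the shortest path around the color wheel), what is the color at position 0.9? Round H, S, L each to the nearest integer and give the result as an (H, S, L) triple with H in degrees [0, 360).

(334, 38, 55)

Hue: 330 − 6 = 324°, but |324| > 180 so the shorter arc goes the other way: Δh = 324 − 360 = -36°.
H = 6 + 0.9 × (-36) = -26.4 → -26 → -26 mod 360 = 334°
S = 29 + 0.9 × (39 − 29) = 38 → 38%
L = 55 + 0.9 × (55 − 55) = 55 → 55%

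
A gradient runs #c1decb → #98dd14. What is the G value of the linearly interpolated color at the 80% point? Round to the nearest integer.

G₁ = 222 (from #c1decb), G₂ = 221 (from #98dd14).
G = 222 + 0.8 × (221 − 222) = 221.2 → 221

221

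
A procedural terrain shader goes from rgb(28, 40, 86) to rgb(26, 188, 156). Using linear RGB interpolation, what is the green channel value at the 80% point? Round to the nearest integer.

G = 40 + 0.8 × (188 − 40) = 158.4 → 158

158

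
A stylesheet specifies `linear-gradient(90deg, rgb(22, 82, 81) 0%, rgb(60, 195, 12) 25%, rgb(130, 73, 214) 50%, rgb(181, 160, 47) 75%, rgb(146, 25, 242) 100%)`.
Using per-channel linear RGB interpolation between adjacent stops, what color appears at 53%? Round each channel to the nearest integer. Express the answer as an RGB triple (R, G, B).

53% lies between the 50% and 75% stops, so the local fraction is t = (53 − 50)/(75 − 50) = 3/25 ≈ 0.12.
R = 130 + 0.12 × (181 − 130) = 136.12 → 136
G = 73 + 0.12 × (160 − 73) = 83.44 → 83
B = 214 + 0.12 × (47 − 214) = 193.96 → 194

(136, 83, 194)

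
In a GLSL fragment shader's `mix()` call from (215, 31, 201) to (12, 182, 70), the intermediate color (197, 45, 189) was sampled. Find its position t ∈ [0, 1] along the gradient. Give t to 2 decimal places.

0.09

Invert the lerp on the R channel (largest span, 203): t = (197 − 215) / (12 − 215) = -18/-203 = 0.08867.
Check on G: (45 − 31)/(182 − 31) = 0.09272 ✓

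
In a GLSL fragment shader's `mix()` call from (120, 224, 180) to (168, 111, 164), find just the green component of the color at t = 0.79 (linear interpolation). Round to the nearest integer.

135

G = 224 + 0.79 × (111 − 224) = 134.73 → 135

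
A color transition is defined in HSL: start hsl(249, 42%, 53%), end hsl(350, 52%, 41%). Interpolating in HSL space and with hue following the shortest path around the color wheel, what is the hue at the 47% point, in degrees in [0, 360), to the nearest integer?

296

Hue arc: Δh = 350 − 249 = 101° (|Δh| ≤ 180, already the shorter path).
H = 249 + 0.47 × (101) = 296.47 → 296°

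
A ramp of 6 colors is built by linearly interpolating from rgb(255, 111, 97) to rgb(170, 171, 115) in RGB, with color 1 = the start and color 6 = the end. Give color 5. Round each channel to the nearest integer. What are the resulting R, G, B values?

(187, 159, 111)

With 6 swatches and endpoints inclusive, swatch 5 sits at t = (5 − 1)/(6 − 1) = 4/5 ≈ 0.8.
R = 255 + 0.8 × (170 − 255) = 187 → 187
G = 111 + 0.8 × (171 − 111) = 159 → 159
B = 97 + 0.8 × (115 − 97) = 111.4 → 111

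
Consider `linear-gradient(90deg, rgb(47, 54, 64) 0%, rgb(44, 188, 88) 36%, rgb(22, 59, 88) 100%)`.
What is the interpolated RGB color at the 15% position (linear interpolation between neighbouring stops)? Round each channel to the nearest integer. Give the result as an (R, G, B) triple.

15% lies between the 0% and 36% stops, so the local fraction is t = (15 − 0)/(36 − 0) = 15/36 ≈ 0.4167.
R = 47 + 0.4167 × (44 − 47) = 45.75 → 46
G = 54 + 0.4167 × (188 − 54) = 109.838 → 110
B = 64 + 0.4167 × (88 − 64) = 74.001 → 74

(46, 110, 74)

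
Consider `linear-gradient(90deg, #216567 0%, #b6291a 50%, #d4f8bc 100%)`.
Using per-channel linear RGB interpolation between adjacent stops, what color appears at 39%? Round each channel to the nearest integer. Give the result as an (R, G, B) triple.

(149, 54, 43)

39% lies between the 0% and 50% stops, so the local fraction is t = (39 − 0)/(50 − 0) = 39/50 ≈ 0.78.
#216567 → (33, 101, 103); #b6291a → (182, 41, 26).
R = 33 + 0.78 × (182 − 33) = 149.22 → 149
G = 101 + 0.78 × (41 − 101) = 54.2 → 54
B = 103 + 0.78 × (26 − 103) = 42.94 → 43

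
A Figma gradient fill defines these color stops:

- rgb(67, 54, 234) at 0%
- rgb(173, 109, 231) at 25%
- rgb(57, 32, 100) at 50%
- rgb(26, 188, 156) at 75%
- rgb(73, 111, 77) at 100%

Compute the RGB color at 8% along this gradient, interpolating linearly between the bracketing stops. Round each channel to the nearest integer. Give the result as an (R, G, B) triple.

8% lies between the 0% and 25% stops, so the local fraction is t = (8 − 0)/(25 − 0) = 8/25 ≈ 0.32.
R = 67 + 0.32 × (173 − 67) = 100.92 → 101
G = 54 + 0.32 × (109 − 54) = 71.6 → 72
B = 234 + 0.32 × (231 − 234) = 233.04 → 233

(101, 72, 233)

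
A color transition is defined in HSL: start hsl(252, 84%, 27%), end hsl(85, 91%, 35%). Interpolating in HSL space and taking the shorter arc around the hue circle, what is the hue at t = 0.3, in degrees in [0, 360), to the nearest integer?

202

Hue arc: Δh = 85 − 252 = -167° (|Δh| ≤ 180, already the shorter path).
H = 252 + 0.3 × (-167) = 201.9 → 202°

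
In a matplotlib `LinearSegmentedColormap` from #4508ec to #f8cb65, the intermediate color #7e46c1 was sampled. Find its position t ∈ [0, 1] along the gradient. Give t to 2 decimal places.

0.32

Invert the lerp on the G channel (largest span, 195): t = (70 − 8) / (203 − 8) = 62/195 = 0.31795.
Check on R: (126 − 69)/(248 − 69) = 0.3184 ✓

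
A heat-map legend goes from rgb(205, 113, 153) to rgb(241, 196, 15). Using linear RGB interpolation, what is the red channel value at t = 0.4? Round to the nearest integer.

R = 205 + 0.4 × (241 − 205) = 219.4 → 219

219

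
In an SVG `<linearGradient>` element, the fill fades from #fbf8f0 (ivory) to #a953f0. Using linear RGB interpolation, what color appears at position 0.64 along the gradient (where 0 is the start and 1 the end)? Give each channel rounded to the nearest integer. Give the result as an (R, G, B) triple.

(199, 142, 240)

#fbf8f0 → (251, 248, 240); #a953f0 → (169, 83, 240).
R = 251 + 0.64 × (169 − 251) = 251 + 0.64 × -82 = 198.52 → 199
G = 248 + 0.64 × (83 − 248) = 248 + 0.64 × -165 = 142.4 → 142
B = 240 + 0.64 × (240 − 240) = 240 + 0.64 × 0 = 240 → 240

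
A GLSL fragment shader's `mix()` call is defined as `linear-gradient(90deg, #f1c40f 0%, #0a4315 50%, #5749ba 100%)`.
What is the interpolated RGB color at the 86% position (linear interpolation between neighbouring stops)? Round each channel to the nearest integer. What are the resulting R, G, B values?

(65, 71, 140)

86% lies between the 50% and 100% stops, so the local fraction is t = (86 − 50)/(100 − 50) = 36/50 ≈ 0.72.
#0a4315 → (10, 67, 21); #5749ba → (87, 73, 186).
R = 10 + 0.72 × (87 − 10) = 65.44 → 65
G = 67 + 0.72 × (73 − 67) = 71.32 → 71
B = 21 + 0.72 × (186 − 21) = 139.8 → 140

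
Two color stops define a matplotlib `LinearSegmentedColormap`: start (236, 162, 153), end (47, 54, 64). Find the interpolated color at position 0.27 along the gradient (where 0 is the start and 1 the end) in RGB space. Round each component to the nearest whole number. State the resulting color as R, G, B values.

R = 236 + 0.27 × (47 − 236) = 236 + 0.27 × -189 = 184.97 → 185
G = 162 + 0.27 × (54 − 162) = 162 + 0.27 × -108 = 132.84 → 133
B = 153 + 0.27 × (64 − 153) = 153 + 0.27 × -89 = 128.97 → 129

(185, 133, 129)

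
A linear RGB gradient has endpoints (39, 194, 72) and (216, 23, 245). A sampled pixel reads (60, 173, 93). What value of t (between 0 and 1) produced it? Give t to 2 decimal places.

Invert the lerp on the R channel (largest span, 177): t = (60 − 39) / (216 − 39) = 21/177 = 0.11864.
Check on G: (173 − 194)/(23 − 194) = 0.1228 ✓

0.12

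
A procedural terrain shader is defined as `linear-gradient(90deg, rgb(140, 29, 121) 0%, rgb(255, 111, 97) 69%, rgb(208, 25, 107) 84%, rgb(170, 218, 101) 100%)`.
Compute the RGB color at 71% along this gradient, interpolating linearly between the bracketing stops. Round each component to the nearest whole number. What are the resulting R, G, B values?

(249, 100, 98)

71% lies between the 69% and 84% stops, so the local fraction is t = (71 − 69)/(84 − 69) = 2/15 ≈ 0.1333.
R = 255 + 0.1333 × (208 − 255) = 248.735 → 249
G = 111 + 0.1333 × (25 − 111) = 99.536 → 100
B = 97 + 0.1333 × (107 − 97) = 98.333 → 98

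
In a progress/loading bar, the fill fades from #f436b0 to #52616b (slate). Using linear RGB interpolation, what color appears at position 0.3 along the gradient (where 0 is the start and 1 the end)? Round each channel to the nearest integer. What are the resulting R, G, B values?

#f436b0 → (244, 54, 176); #52616b → (82, 97, 107).
R = 244 + 0.3 × (82 − 244) = 244 + 0.3 × -162 = 195.4 → 195
G = 54 + 0.3 × (97 − 54) = 54 + 0.3 × 43 = 66.9 → 67
B = 176 + 0.3 × (107 − 176) = 176 + 0.3 × -69 = 155.3 → 155

(195, 67, 155)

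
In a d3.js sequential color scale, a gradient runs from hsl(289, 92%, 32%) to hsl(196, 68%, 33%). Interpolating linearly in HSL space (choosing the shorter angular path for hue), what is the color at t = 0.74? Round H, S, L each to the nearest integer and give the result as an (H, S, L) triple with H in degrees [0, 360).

(220, 74, 33)

Hue arc: Δh = 196 − 289 = -93° (|Δh| ≤ 180, already the shorter path).
H = 289 + 0.74 × (-93) = 220.18 → 220°
S = 92 + 0.74 × (68 − 92) = 74.24 → 74%
L = 32 + 0.74 × (33 − 32) = 32.74 → 33%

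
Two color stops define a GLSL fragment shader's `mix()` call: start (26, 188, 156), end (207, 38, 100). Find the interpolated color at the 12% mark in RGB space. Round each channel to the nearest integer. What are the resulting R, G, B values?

12% corresponds to t = 0.12.
R = 26 + 0.12 × (207 − 26) = 26 + 0.12 × 181 = 47.72 → 48
G = 188 + 0.12 × (38 − 188) = 188 + 0.12 × -150 = 170 → 170
B = 156 + 0.12 × (100 − 156) = 156 + 0.12 × -56 = 149.28 → 149
So the blended color is (48, 170, 149), about #30aa95.

(48, 170, 149)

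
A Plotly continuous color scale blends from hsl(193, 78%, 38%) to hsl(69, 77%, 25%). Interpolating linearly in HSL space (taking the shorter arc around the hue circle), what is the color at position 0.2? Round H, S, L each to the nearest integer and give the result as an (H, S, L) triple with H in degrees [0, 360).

Hue arc: Δh = 69 − 193 = -124° (|Δh| ≤ 180, already the shorter path).
H = 193 + 0.2 × (-124) = 168.2 → 168°
S = 78 + 0.2 × (77 − 78) = 77.8 → 78%
L = 38 + 0.2 × (25 − 38) = 35.4 → 35%

(168, 78, 35)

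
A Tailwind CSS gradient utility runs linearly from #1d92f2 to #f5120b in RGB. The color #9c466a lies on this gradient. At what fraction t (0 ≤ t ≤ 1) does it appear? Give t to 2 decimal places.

Invert the lerp on the B channel (largest span, 231): t = (106 − 242) / (11 − 242) = -136/-231 = 0.58874.
Check on R: (156 − 29)/(245 − 29) = 0.588 ✓

0.59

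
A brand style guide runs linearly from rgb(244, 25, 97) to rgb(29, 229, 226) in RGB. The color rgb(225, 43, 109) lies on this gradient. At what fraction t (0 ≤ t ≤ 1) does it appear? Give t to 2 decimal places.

Invert the lerp on the R channel (largest span, 215): t = (225 − 244) / (29 − 244) = -19/-215 = 0.088372.
Check on G: (43 − 25)/(229 − 25) = 0.08824 ✓

0.09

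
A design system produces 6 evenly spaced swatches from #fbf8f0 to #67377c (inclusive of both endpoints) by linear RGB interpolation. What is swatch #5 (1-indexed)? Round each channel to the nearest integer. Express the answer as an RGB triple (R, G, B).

(133, 94, 147)

With 6 swatches and endpoints inclusive, swatch 5 sits at t = (5 − 1)/(6 − 1) = 4/5 ≈ 0.8.
#fbf8f0 → (251, 248, 240); #67377c → (103, 55, 124).
R = 251 + 0.8 × (103 − 251) = 132.6 → 133
G = 248 + 0.8 × (55 − 248) = 93.6 → 94
B = 240 + 0.8 × (124 − 240) = 147.2 → 147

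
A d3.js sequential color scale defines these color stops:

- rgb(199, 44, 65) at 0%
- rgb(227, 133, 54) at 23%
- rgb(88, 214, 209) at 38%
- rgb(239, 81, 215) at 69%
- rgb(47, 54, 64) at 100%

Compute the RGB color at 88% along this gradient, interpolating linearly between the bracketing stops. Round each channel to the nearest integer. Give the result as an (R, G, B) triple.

(121, 64, 122)

88% lies between the 69% and 100% stops, so the local fraction is t = (88 − 69)/(100 − 69) = 19/31 ≈ 0.6129.
R = 239 + 0.6129 × (47 − 239) = 121.323 → 121
G = 81 + 0.6129 × (54 − 81) = 64.452 → 64
B = 215 + 0.6129 × (64 − 215) = 122.452 → 122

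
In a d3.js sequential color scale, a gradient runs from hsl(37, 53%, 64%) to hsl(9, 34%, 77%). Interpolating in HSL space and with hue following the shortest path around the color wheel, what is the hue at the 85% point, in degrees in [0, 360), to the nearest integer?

Hue arc: Δh = 9 − 37 = -28° (|Δh| ≤ 180, already the shorter path).
H = 37 + 0.85 × (-28) = 13.2 → 13°

13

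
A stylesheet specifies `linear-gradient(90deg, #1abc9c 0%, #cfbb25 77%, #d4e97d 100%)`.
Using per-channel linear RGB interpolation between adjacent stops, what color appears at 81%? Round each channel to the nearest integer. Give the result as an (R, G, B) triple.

(208, 195, 52)

81% lies between the 77% and 100% stops, so the local fraction is t = (81 − 77)/(100 − 77) = 4/23 ≈ 0.1739.
#cfbb25 → (207, 187, 37); #d4e97d → (212, 233, 125).
R = 207 + 0.1739 × (212 − 207) = 207.869 → 208
G = 187 + 0.1739 × (233 − 187) = 194.999 → 195
B = 37 + 0.1739 × (125 − 37) = 52.303 → 52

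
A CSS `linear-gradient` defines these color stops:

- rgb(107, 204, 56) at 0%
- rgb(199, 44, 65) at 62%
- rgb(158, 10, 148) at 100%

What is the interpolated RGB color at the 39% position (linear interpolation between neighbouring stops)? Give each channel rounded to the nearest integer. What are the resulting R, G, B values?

(165, 103, 62)

39% lies between the 0% and 62% stops, so the local fraction is t = (39 − 0)/(62 − 0) = 39/62 ≈ 0.629.
R = 107 + 0.629 × (199 − 107) = 164.868 → 165
G = 204 + 0.629 × (44 − 204) = 103.36 → 103
B = 56 + 0.629 × (65 − 56) = 61.661 → 62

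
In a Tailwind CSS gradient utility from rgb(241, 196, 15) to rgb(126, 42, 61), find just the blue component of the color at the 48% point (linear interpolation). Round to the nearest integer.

37

B = 15 + 0.48 × (61 − 15) = 37.08 → 37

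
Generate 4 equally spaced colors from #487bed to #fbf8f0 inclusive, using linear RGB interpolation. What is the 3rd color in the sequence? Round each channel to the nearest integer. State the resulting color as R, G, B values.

(191, 206, 239)

With 4 swatches and endpoints inclusive, swatch 3 sits at t = (3 − 1)/(4 − 1) = 2/3 ≈ 0.6667.
#487bed → (72, 123, 237); #fbf8f0 → (251, 248, 240).
R = 72 + 0.6667 × (251 − 72) = 191.339 → 191
G = 123 + 0.6667 × (248 − 123) = 206.337 → 206
B = 237 + 0.6667 × (240 − 237) = 239 → 239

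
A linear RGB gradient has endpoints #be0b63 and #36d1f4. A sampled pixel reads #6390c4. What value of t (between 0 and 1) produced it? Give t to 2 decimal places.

0.67

Invert the lerp on the G channel (largest span, 198): t = (144 − 11) / (209 − 11) = 133/198 = 0.67172.
Check on R: (99 − 190)/(54 − 190) = 0.6691 ✓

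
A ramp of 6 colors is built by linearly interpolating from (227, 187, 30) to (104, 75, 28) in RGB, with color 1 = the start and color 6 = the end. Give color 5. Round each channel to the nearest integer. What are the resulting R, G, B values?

With 6 swatches and endpoints inclusive, swatch 5 sits at t = (5 − 1)/(6 − 1) = 4/5 ≈ 0.8.
R = 227 + 0.8 × (104 − 227) = 128.6 → 129
G = 187 + 0.8 × (75 − 187) = 97.4 → 97
B = 30 + 0.8 × (28 − 30) = 28.4 → 28

(129, 97, 28)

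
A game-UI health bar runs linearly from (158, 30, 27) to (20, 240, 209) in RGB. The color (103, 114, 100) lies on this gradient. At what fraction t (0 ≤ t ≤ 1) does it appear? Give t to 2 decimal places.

Invert the lerp on the G channel (largest span, 210): t = (114 − 30) / (240 − 30) = 84/210 = 0.4.
Check on R: (103 − 158)/(20 − 158) = 0.3986 ✓

0.40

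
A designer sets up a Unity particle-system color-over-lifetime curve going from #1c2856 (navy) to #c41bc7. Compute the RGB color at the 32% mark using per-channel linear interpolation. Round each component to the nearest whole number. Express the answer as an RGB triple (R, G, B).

(82, 36, 122)

#1c2856 → (28, 40, 86); #c41bc7 → (196, 27, 199).
32% corresponds to t = 0.32.
R = 28 + 0.32 × (196 − 28) = 28 + 0.32 × 168 = 81.76 → 82
G = 40 + 0.32 × (27 − 40) = 40 + 0.32 × -13 = 35.84 → 36
B = 86 + 0.32 × (199 − 86) = 86 + 0.32 × 113 = 122.16 → 122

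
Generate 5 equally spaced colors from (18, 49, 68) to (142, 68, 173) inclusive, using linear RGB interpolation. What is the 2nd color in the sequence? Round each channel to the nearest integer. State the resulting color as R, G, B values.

(49, 54, 94)

With 5 swatches and endpoints inclusive, swatch 2 sits at t = (2 − 1)/(5 − 1) = 1/4 ≈ 0.25.
R = 18 + 0.25 × (142 − 18) = 49 → 49
G = 49 + 0.25 × (68 − 49) = 53.75 → 54
B = 68 + 0.25 × (173 − 68) = 94.25 → 94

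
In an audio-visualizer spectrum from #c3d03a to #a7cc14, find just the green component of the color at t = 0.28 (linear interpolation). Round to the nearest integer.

207

G₁ = 208 (from #c3d03a), G₂ = 204 (from #a7cc14).
G = 208 + 0.28 × (204 − 208) = 206.88 → 207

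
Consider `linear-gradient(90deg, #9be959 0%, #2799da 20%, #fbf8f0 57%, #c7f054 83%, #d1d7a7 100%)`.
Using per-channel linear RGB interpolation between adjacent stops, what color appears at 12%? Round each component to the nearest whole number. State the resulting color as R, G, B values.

(85, 185, 166)

12% lies between the 0% and 20% stops, so the local fraction is t = (12 − 0)/(20 − 0) = 12/20 ≈ 0.6.
#9be959 → (155, 233, 89); #2799da → (39, 153, 218).
R = 155 + 0.6 × (39 − 155) = 85.4 → 85
G = 233 + 0.6 × (153 − 233) = 185 → 185
B = 89 + 0.6 × (218 − 89) = 166.4 → 166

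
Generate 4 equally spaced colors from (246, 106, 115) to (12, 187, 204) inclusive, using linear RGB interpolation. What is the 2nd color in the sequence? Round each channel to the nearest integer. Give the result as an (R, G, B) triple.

(168, 133, 145)

With 4 swatches and endpoints inclusive, swatch 2 sits at t = (2 − 1)/(4 − 1) = 1/3 ≈ 0.3333.
R = 246 + 0.3333 × (12 − 246) = 168.008 → 168
G = 106 + 0.3333 × (187 − 106) = 132.997 → 133
B = 115 + 0.3333 × (204 − 115) = 144.664 → 145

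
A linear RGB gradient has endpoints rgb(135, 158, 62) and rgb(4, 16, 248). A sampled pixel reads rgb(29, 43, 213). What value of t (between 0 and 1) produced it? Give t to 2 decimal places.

Invert the lerp on the B channel (largest span, 186): t = (213 − 62) / (248 − 62) = 151/186 = 0.81183.
Check on R: (29 − 135)/(4 − 135) = 0.8092 ✓

0.81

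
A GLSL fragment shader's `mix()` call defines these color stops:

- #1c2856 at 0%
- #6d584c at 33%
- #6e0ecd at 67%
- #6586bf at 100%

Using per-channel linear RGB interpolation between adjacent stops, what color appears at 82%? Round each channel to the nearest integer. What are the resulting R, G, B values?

82% lies between the 67% and 100% stops, so the local fraction is t = (82 − 67)/(100 − 67) = 15/33 ≈ 0.4545.
#6e0ecd → (110, 14, 205); #6586bf → (101, 134, 191).
R = 110 + 0.4545 × (101 − 110) = 105.909 → 106
G = 14 + 0.4545 × (134 − 14) = 68.54 → 69
B = 205 + 0.4545 × (191 − 205) = 198.637 → 199

(106, 69, 199)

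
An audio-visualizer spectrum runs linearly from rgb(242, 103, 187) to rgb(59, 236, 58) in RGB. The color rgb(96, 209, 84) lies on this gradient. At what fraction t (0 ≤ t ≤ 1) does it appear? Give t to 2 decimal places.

0.80

Invert the lerp on the R channel (largest span, 183): t = (96 − 242) / (59 − 242) = -146/-183 = 0.79781.
Check on G: (209 − 103)/(236 − 103) = 0.797 ✓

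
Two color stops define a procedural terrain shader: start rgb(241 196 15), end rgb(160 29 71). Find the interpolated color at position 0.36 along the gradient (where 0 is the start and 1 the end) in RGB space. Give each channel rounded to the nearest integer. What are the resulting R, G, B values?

(212, 136, 35)

R = 241 + 0.36 × (160 − 241) = 241 + 0.36 × -81 = 211.84 → 212
G = 196 + 0.36 × (29 − 196) = 196 + 0.36 × -167 = 135.88 → 136
B = 15 + 0.36 × (71 − 15) = 15 + 0.36 × 56 = 35.16 → 35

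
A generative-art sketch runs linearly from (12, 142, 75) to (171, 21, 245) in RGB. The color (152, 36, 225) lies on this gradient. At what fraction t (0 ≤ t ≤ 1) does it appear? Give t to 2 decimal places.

Invert the lerp on the B channel (largest span, 170): t = (225 − 75) / (245 − 75) = 150/170 = 0.88235.
Check on R: (152 − 12)/(171 − 12) = 0.8805 ✓

0.88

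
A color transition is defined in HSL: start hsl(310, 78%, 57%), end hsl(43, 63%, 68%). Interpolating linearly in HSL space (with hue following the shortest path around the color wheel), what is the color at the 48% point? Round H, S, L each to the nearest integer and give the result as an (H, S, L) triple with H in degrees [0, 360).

(355, 71, 62)

Hue: 43 − 310 = -267°, but |-267| > 180 so the shorter arc goes the other way: Δh = -267 + 360 = 93°.
H = 310 + 0.48 × (93) = 354.64 → 355°
S = 78 + 0.48 × (63 − 78) = 70.8 → 71%
L = 57 + 0.48 × (68 − 57) = 62.28 → 62%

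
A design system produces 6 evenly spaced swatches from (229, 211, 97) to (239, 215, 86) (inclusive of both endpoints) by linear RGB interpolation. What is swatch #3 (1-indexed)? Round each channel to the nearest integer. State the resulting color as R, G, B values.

(233, 213, 93)

With 6 swatches and endpoints inclusive, swatch 3 sits at t = (3 − 1)/(6 − 1) = 2/5 ≈ 0.4.
R = 229 + 0.4 × (239 − 229) = 233 → 233
G = 211 + 0.4 × (215 − 211) = 212.6 → 213
B = 97 + 0.4 × (86 − 97) = 92.6 → 93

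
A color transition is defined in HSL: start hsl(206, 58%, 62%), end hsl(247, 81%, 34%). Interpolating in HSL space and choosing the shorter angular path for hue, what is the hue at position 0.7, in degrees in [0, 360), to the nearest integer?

235

Hue arc: Δh = 247 − 206 = 41° (|Δh| ≤ 180, already the shorter path).
H = 206 + 0.7 × (41) = 234.7 → 235°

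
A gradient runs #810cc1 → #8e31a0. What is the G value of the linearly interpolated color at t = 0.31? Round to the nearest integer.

23

G₁ = 12 (from #810cc1), G₂ = 49 (from #8e31a0).
G = 12 + 0.31 × (49 − 12) = 23.47 → 23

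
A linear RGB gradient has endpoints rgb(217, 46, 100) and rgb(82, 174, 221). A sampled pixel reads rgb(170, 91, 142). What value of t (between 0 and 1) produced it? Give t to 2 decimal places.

Invert the lerp on the R channel (largest span, 135): t = (170 − 217) / (82 − 217) = -47/-135 = 0.34815.
Check on G: (91 − 46)/(174 − 46) = 0.3516 ✓

0.35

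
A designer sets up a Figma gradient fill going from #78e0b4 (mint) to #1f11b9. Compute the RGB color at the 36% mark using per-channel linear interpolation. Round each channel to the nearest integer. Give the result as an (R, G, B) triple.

#78e0b4 → (120, 224, 180); #1f11b9 → (31, 17, 185).
36% corresponds to t = 0.36.
R = 120 + 0.36 × (31 − 120) = 120 + 0.36 × -89 = 87.96 → 88
G = 224 + 0.36 × (17 − 224) = 224 + 0.36 × -207 = 149.48 → 149
B = 180 + 0.36 × (185 − 180) = 180 + 0.36 × 5 = 181.8 → 182

(88, 149, 182)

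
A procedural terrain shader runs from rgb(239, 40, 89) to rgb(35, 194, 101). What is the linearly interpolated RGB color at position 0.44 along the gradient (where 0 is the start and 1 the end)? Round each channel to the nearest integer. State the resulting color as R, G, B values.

(149, 108, 94)

R = 239 + 0.44 × (35 − 239) = 239 + 0.44 × -204 = 149.24 → 149
G = 40 + 0.44 × (194 − 40) = 40 + 0.44 × 154 = 107.76 → 108
B = 89 + 0.44 × (101 − 89) = 89 + 0.44 × 12 = 94.28 → 94
So the blended color is (149, 108, 94), about #956c5e.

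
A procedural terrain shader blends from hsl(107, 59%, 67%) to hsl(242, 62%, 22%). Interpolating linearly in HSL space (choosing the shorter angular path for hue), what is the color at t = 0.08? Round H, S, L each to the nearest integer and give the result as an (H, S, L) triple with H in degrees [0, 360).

(118, 59, 63)

Hue arc: Δh = 242 − 107 = 135° (|Δh| ≤ 180, already the shorter path).
H = 107 + 0.08 × (135) = 117.8 → 118°
S = 59 + 0.08 × (62 − 59) = 59.24 → 59%
L = 67 + 0.08 × (22 − 67) = 63.4 → 63%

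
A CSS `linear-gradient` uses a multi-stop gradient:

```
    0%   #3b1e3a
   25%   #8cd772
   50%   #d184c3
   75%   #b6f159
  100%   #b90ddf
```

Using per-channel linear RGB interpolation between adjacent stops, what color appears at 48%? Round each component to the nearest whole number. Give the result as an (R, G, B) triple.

48% lies between the 25% and 50% stops, so the local fraction is t = (48 − 25)/(50 − 25) = 23/25 ≈ 0.92.
#8cd772 → (140, 215, 114); #d184c3 → (209, 132, 195).
R = 140 + 0.92 × (209 − 140) = 203.48 → 203
G = 215 + 0.92 × (132 − 215) = 138.64 → 139
B = 114 + 0.92 × (195 − 114) = 188.52 → 189

(203, 139, 189)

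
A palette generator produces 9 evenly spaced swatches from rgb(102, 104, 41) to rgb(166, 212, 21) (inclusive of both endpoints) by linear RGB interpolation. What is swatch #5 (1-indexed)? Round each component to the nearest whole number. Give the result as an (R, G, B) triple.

(134, 158, 31)

With 9 swatches and endpoints inclusive, swatch 5 sits at t = (5 − 1)/(9 − 1) = 4/8 ≈ 0.5.
R = 102 + 0.5 × (166 − 102) = 134 → 134
G = 104 + 0.5 × (212 − 104) = 158 → 158
B = 41 + 0.5 × (21 − 41) = 31 → 31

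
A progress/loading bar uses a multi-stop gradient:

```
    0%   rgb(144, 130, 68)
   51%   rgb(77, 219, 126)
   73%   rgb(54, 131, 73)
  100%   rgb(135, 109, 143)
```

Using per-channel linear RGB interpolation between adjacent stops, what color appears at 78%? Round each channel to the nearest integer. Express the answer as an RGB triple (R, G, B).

78% lies between the 73% and 100% stops, so the local fraction is t = (78 − 73)/(100 − 73) = 5/27 ≈ 0.1852.
R = 54 + 0.1852 × (135 − 54) = 69.001 → 69
G = 131 + 0.1852 × (109 − 131) = 126.926 → 127
B = 73 + 0.1852 × (143 − 73) = 85.964 → 86

(69, 127, 86)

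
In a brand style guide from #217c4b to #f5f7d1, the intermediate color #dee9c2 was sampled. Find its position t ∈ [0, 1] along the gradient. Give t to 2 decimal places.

Invert the lerp on the R channel (largest span, 212): t = (222 − 33) / (245 − 33) = 189/212 = 0.89151.
Check on G: (233 − 124)/(247 − 124) = 0.8862 ✓

0.89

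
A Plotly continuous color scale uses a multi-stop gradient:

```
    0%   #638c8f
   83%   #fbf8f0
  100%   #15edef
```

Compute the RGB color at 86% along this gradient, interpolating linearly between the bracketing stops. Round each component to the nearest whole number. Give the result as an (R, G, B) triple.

86% lies between the 83% and 100% stops, so the local fraction is t = (86 − 83)/(100 − 83) = 3/17 ≈ 0.1765.
#fbf8f0 → (251, 248, 240); #15edef → (21, 237, 239).
R = 251 + 0.1765 × (21 − 251) = 210.405 → 210
G = 248 + 0.1765 × (237 − 248) = 246.059 → 246
B = 240 + 0.1765 × (239 − 240) = 239.823 → 240

(210, 246, 240)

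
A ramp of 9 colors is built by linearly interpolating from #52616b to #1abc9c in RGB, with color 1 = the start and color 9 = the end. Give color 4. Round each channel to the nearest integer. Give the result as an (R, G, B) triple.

(61, 131, 125)

With 9 swatches and endpoints inclusive, swatch 4 sits at t = (4 − 1)/(9 − 1) = 3/8 ≈ 0.375.
#52616b → (82, 97, 107); #1abc9c → (26, 188, 156).
R = 82 + 0.375 × (26 − 82) = 61 → 61
G = 97 + 0.375 × (188 − 97) = 131.125 → 131
B = 107 + 0.375 × (156 − 107) = 125.375 → 125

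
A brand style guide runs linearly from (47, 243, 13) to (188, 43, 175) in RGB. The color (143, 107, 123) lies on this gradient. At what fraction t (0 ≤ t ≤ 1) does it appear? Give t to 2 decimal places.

Invert the lerp on the G channel (largest span, 200): t = (107 − 243) / (43 − 243) = -136/-200 = 0.68.
Check on R: (143 − 47)/(188 − 47) = 0.6809 ✓

0.68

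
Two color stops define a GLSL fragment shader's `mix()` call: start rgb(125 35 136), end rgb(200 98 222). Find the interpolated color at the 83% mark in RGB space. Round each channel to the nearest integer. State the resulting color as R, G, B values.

83% corresponds to t = 0.83.
R = 125 + 0.83 × (200 − 125) = 125 + 0.83 × 75 = 187.25 → 187
G = 35 + 0.83 × (98 − 35) = 35 + 0.83 × 63 = 87.29 → 87
B = 136 + 0.83 × (222 − 136) = 136 + 0.83 × 86 = 207.38 → 207
So the blended color is (187, 87, 207), about #bb57cf.

(187, 87, 207)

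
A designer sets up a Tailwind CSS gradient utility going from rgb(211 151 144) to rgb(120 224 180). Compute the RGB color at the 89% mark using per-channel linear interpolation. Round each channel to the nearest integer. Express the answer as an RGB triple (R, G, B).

(130, 216, 176)

89% corresponds to t = 0.89.
R = 211 + 0.89 × (120 − 211) = 211 + 0.89 × -91 = 130.01 → 130
G = 151 + 0.89 × (224 − 151) = 151 + 0.89 × 73 = 215.97 → 216
B = 144 + 0.89 × (180 − 144) = 144 + 0.89 × 36 = 176.04 → 176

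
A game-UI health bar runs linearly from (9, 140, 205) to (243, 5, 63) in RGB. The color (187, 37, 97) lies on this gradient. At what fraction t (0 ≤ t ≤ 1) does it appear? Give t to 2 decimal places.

0.76

Invert the lerp on the R channel (largest span, 234): t = (187 − 9) / (243 − 9) = 178/234 = 0.76068.
Check on G: (37 − 140)/(5 − 140) = 0.763 ✓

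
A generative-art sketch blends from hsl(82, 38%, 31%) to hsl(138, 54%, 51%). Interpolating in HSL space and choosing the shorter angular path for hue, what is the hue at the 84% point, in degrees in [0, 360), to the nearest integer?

129

Hue arc: Δh = 138 − 82 = 56° (|Δh| ≤ 180, already the shorter path).
H = 82 + 0.84 × (56) = 129.04 → 129°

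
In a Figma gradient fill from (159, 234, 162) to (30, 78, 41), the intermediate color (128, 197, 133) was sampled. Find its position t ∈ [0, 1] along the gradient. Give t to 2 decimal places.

Invert the lerp on the G channel (largest span, 156): t = (197 − 234) / (78 − 234) = -37/-156 = 0.23718.
Check on R: (128 − 159)/(30 − 159) = 0.2403 ✓

0.24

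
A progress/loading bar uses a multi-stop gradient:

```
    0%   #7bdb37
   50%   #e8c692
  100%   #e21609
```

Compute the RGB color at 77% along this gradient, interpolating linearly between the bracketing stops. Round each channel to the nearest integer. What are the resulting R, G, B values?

(229, 103, 72)

77% lies between the 50% and 100% stops, so the local fraction is t = (77 − 50)/(100 − 50) = 27/50 ≈ 0.54.
#e8c692 → (232, 198, 146); #e21609 → (226, 22, 9).
R = 232 + 0.54 × (226 − 232) = 228.76 → 229
G = 198 + 0.54 × (22 − 198) = 102.96 → 103
B = 146 + 0.54 × (9 − 146) = 72.02 → 72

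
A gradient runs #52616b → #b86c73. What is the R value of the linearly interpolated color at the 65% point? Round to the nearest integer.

R₁ = 82 (from #52616b), R₂ = 184 (from #b86c73).
R = 82 + 0.65 × (184 − 82) = 148.3 → 148

148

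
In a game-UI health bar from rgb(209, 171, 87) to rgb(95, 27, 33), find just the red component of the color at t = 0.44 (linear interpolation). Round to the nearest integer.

R = 209 + 0.44 × (95 − 209) = 158.84 → 159

159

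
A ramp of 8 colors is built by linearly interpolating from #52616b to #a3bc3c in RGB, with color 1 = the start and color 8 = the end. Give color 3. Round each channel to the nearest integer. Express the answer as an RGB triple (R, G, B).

With 8 swatches and endpoints inclusive, swatch 3 sits at t = (3 − 1)/(8 − 1) = 2/7 ≈ 0.2857.
#52616b → (82, 97, 107); #a3bc3c → (163, 188, 60).
R = 82 + 0.2857 × (163 − 82) = 105.142 → 105
G = 97 + 0.2857 × (188 − 97) = 122.999 → 123
B = 107 + 0.2857 × (60 − 107) = 93.572 → 94

(105, 123, 94)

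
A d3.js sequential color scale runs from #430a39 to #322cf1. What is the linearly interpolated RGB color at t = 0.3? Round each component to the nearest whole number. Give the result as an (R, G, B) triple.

(62, 20, 112)

#430a39 → (67, 10, 57); #322cf1 → (50, 44, 241).
R = 67 + 0.3 × (50 − 67) = 67 + 0.3 × -17 = 61.9 → 62
G = 10 + 0.3 × (44 − 10) = 10 + 0.3 × 34 = 20.2 → 20
B = 57 + 0.3 × (241 − 57) = 57 + 0.3 × 184 = 112.2 → 112
So the blended color is (62, 20, 112), about #3e1470.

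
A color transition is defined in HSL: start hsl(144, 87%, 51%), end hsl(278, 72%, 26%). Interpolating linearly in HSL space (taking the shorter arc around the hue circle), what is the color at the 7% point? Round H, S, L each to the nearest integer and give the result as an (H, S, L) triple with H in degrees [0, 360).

Hue arc: Δh = 278 − 144 = 134° (|Δh| ≤ 180, already the shorter path).
H = 144 + 0.07 × (134) = 153.38 → 153°
S = 87 + 0.07 × (72 − 87) = 85.95 → 86%
L = 51 + 0.07 × (26 − 51) = 49.25 → 49%

(153, 86, 49)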